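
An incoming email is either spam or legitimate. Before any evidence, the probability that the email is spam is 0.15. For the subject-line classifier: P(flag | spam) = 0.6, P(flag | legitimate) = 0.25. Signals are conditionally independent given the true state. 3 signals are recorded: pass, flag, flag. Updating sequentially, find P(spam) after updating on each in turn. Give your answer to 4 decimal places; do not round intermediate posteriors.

0.3515

After 'pass': P(spam) = 0.4·0.1500 / (0.4·0.1500 + 0.75·0.8500) ≈ 0.0860
After 'flag': P(spam) = 0.6·0.0860 / (0.6·0.0860 + 0.25·0.9140) ≈ 0.1843
After 'flag': P(spam) = 0.6·0.1843 / (0.6·0.1843 + 0.25·0.8157) ≈ 0.3515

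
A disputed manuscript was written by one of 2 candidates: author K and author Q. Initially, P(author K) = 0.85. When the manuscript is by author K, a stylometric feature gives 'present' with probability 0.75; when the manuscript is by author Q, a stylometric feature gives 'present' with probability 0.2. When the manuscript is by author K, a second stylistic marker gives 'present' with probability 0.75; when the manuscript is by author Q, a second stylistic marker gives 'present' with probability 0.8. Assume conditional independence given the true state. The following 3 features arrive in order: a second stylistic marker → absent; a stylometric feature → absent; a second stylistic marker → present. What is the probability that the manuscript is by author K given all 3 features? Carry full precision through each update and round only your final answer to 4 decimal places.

0.6748

Each posterior becomes the prior for the next update.
After a second stylistic marker='absent': P(author K) = 0.25·0.8500 / (0.25·0.8500 + 0.2·0.1500) ≈ 0.8763
After a stylometric feature='absent': P(author K) = 0.25·0.8763 / (0.25·0.8763 + 0.8·0.1237) ≈ 0.6888
After a second stylistic marker='present': P(author K) = 0.75·0.6888 / (0.75·0.6888 + 0.8·0.3112) ≈ 0.6748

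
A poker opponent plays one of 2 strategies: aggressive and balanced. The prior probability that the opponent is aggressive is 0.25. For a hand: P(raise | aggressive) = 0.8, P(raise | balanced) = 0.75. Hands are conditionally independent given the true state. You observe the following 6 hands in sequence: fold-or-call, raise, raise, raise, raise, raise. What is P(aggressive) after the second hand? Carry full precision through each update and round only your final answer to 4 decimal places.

Apply Bayes' rule sequentially, carrying P(aggressive) forward.
After 'fold-or-call': P(aggressive) = 0.2·0.2500 / (0.2·0.2500 + 0.25·0.7500) ≈ 0.2105
After 'raise': P(aggressive) = 0.8·0.2105 / (0.8·0.2105 + 0.75·0.7895) ≈ 0.2215

0.2215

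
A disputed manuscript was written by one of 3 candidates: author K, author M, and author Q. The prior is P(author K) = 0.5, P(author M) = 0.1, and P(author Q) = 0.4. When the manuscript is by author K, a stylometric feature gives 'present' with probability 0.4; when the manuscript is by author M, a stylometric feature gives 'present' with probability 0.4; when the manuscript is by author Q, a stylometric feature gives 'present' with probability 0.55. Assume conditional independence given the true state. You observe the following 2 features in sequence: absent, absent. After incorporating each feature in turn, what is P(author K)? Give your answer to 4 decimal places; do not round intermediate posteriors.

Apply Bayes' rule sequentially, carrying P(author K) forward.
After 'absent': normaliser = 0.6·0.5000 + 0.6·0.1000 + 0.45·0.4000; P(author K) ≈ 0.5556, P(author M) ≈ 0.1111, P(author Q) ≈ 0.3333
After 'absent': normaliser = 0.6·0.5556 + 0.6·0.1111 + 0.45·0.3333; P(author K) ≈ 0.6061, P(author M) ≈ 0.1212, P(author Q) ≈ 0.2727

0.6061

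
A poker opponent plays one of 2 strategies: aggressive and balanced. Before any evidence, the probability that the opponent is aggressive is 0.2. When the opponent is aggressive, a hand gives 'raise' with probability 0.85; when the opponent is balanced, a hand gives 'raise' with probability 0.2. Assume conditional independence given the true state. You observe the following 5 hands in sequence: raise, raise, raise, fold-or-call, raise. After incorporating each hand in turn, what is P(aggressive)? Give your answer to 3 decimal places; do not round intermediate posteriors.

Each posterior becomes the prior for the next update.
After 'raise': P(aggressive) = 0.85·0.2000 / (0.85·0.2000 + 0.2·0.8000) ≈ 0.5152
After 'raise': P(aggressive) = 0.85·0.5152 / (0.85·0.5152 + 0.2·0.4848) ≈ 0.8187
After 'raise': P(aggressive) = 0.85·0.8187 / (0.85·0.8187 + 0.2·0.1813) ≈ 0.9505
After 'fold-or-call': P(aggressive) = 0.15·0.9505 / (0.15·0.9505 + 0.8·0.0495) ≈ 0.7825
After 'raise': P(aggressive) = 0.85·0.7825 / (0.85·0.7825 + 0.2·0.2175) ≈ 0.9386

0.939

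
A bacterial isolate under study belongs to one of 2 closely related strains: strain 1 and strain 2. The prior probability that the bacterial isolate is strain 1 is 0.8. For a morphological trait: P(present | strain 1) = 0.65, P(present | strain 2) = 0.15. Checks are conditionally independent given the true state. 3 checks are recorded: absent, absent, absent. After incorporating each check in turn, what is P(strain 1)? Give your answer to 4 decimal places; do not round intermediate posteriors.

0.2183

After 'absent': P(strain 1) = 0.35·0.8000 / (0.35·0.8000 + 0.85·0.2000) ≈ 0.6222
After 'absent': P(strain 1) = 0.35·0.6222 / (0.35·0.6222 + 0.85·0.3778) ≈ 0.4041
After 'absent': P(strain 1) = 0.35·0.4041 / (0.35·0.4041 + 0.85·0.5959) ≈ 0.2183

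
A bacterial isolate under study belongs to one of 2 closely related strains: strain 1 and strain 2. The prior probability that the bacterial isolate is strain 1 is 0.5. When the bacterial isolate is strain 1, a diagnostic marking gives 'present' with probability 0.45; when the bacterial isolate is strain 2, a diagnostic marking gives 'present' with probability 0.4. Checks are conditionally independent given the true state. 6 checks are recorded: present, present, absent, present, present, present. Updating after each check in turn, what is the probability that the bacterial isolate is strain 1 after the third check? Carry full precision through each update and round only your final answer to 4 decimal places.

After 'present': P(strain 1) = 0.45·0.5000 / (0.45·0.5000 + 0.4·0.5000) ≈ 0.5294
After 'present': P(strain 1) = 0.45·0.5294 / (0.45·0.5294 + 0.4·0.4706) ≈ 0.5586
After 'absent': P(strain 1) = 0.55·0.5586 / (0.55·0.5586 + 0.6·0.4414) ≈ 0.5371

0.5371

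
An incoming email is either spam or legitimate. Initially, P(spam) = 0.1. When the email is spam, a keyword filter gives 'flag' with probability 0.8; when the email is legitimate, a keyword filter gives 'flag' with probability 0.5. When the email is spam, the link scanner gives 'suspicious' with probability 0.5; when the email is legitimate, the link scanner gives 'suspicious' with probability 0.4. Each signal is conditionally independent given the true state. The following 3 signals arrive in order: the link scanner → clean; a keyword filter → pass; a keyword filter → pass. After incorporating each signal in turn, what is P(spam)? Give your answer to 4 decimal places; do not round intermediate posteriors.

Apply Bayes' rule sequentially, carrying P(spam) forward.
After the link scanner='clean': P(spam) = 0.5·0.1000 / (0.5·0.1000 + 0.6·0.9000) ≈ 0.0847
After a keyword filter='pass': P(spam) = 0.2·0.0847 / (0.2·0.0847 + 0.5·0.9153) ≈ 0.0357
After a keyword filter='pass': P(spam) = 0.2·0.0357 / (0.2·0.0357 + 0.5·0.9643) ≈ 0.0146

0.0146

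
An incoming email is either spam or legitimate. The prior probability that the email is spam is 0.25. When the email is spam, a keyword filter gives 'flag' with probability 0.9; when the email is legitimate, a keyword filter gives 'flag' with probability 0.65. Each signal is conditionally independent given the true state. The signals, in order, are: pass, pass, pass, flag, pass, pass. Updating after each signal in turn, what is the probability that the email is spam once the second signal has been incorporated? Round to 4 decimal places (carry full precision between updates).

0.0265

After 'pass': P(spam) = 0.1·0.2500 / (0.1·0.2500 + 0.35·0.7500) ≈ 0.0870
After 'pass': P(spam) = 0.1·0.0870 / (0.1·0.0870 + 0.35·0.9130) ≈ 0.0265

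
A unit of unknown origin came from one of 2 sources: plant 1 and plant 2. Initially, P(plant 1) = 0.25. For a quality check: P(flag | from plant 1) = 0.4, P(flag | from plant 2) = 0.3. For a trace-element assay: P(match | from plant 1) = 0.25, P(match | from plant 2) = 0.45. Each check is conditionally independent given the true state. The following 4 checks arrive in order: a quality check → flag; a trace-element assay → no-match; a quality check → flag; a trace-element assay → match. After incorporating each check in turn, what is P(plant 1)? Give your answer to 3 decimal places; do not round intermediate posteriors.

Apply Bayes' rule sequentially, carrying P(plant 1) forward.
After a quality check='flag': P(plant 1) = 0.4·0.2500 / (0.4·0.2500 + 0.3·0.7500) ≈ 0.3077
After a trace-element assay='no-match': P(plant 1) = 0.75·0.3077 / (0.75·0.3077 + 0.55·0.6923) ≈ 0.3774
After a quality check='flag': P(plant 1) = 0.4·0.3774 / (0.4·0.3774 + 0.3·0.6226) ≈ 0.4469
After a trace-element assay='match': P(plant 1) = 0.25·0.4469 / (0.25·0.4469 + 0.45·0.5531) ≈ 0.3098

0.310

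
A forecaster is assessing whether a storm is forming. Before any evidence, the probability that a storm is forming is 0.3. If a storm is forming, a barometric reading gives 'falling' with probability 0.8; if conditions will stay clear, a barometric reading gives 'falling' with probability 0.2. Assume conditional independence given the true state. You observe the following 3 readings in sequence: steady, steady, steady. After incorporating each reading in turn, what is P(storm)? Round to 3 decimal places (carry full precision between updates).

0.007

Apply Bayes' rule sequentially, carrying P(storm) forward.
After 'steady': P(storm) = 0.2·0.3000 / (0.2·0.3000 + 0.8·0.7000) ≈ 0.0968
After 'steady': P(storm) = 0.2·0.0968 / (0.2·0.0968 + 0.8·0.9032) ≈ 0.0261
After 'steady': P(storm) = 0.2·0.0261 / (0.2·0.0261 + 0.8·0.9739) ≈ 0.0067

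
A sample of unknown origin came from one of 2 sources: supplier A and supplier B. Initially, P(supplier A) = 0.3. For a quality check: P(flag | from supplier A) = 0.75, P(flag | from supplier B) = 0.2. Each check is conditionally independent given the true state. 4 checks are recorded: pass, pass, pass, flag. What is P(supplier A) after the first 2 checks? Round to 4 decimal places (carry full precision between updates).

After 'pass': P(supplier A) = 0.25·0.3000 / (0.25·0.3000 + 0.8·0.7000) ≈ 0.1181
After 'pass': P(supplier A) = 0.25·0.1181 / (0.25·0.1181 + 0.8·0.8819) ≈ 0.0402

0.0402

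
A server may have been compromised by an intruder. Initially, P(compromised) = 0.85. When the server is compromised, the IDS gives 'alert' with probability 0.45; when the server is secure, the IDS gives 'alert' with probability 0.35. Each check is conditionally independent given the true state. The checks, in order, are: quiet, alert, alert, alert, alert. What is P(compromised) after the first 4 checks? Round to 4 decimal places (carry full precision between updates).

0.9106

Apply Bayes' rule sequentially, carrying P(compromised) forward.
After 'quiet': P(compromised) = 0.55·0.8500 / (0.55·0.8500 + 0.65·0.1500) ≈ 0.8274
After 'alert': P(compromised) = 0.45·0.8274 / (0.45·0.8274 + 0.35·0.1726) ≈ 0.8604
After 'alert': P(compromised) = 0.45·0.8604 / (0.45·0.8604 + 0.35·0.1396) ≈ 0.8880
After 'alert': P(compromised) = 0.45·0.8880 / (0.45·0.8880 + 0.35·0.1120) ≈ 0.9106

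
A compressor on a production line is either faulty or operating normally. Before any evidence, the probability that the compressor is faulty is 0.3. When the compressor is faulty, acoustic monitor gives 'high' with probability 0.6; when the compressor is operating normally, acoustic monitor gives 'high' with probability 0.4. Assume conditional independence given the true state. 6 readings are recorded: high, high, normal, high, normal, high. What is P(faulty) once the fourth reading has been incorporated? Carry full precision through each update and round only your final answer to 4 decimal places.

0.4909

Apply Bayes' rule sequentially, carrying P(faulty) forward.
After 'high': P(faulty) = 0.6·0.3000 / (0.6·0.3000 + 0.4·0.7000) ≈ 0.3913
After 'high': P(faulty) = 0.6·0.3913 / (0.6·0.3913 + 0.4·0.6087) ≈ 0.4909
After 'normal': P(faulty) = 0.4·0.4909 / (0.4·0.4909 + 0.6·0.5091) ≈ 0.3913
After 'high': P(faulty) = 0.6·0.3913 / (0.6·0.3913 + 0.4·0.6087) ≈ 0.4909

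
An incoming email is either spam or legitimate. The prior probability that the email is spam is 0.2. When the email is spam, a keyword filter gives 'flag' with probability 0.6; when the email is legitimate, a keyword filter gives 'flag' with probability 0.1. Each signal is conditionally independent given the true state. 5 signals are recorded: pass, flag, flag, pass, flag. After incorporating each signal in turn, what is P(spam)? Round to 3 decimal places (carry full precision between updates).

0.914

After 'pass': P(spam) = 0.4·0.2000 / (0.4·0.2000 + 0.9·0.8000) ≈ 0.1000
After 'flag': P(spam) = 0.6·0.1000 / (0.6·0.1000 + 0.1·0.9000) ≈ 0.4000
After 'flag': P(spam) = 0.6·0.4000 / (0.6·0.4000 + 0.1·0.6000) ≈ 0.8000
After 'pass': P(spam) = 0.4·0.8000 / (0.4·0.8000 + 0.9·0.2000) ≈ 0.6400
After 'flag': P(spam) = 0.6·0.6400 / (0.6·0.6400 + 0.1·0.3600) ≈ 0.9143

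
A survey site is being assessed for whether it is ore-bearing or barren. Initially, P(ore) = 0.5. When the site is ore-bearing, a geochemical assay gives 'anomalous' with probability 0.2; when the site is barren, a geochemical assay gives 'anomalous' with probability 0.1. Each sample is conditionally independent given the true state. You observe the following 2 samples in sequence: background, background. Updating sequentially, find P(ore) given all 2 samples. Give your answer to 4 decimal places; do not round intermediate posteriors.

After 'background': P(ore) = 0.8·0.5000 / (0.8·0.5000 + 0.9·0.5000) ≈ 0.4706
After 'background': P(ore) = 0.8·0.4706 / (0.8·0.4706 + 0.9·0.5294) ≈ 0.4414

0.4414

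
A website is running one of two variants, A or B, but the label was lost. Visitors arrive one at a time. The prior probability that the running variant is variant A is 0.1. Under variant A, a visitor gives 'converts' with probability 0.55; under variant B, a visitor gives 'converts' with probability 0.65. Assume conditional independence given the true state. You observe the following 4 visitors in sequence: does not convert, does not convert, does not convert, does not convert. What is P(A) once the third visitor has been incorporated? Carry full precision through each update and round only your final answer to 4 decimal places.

0.1910

After 'does not convert': P(A) = 0.45·0.1000 / (0.45·0.1000 + 0.35·0.9000) ≈ 0.1250
After 'does not convert': P(A) = 0.45·0.1250 / (0.45·0.1250 + 0.35·0.8750) ≈ 0.1552
After 'does not convert': P(A) = 0.45·0.1552 / (0.45·0.1552 + 0.35·0.8448) ≈ 0.1910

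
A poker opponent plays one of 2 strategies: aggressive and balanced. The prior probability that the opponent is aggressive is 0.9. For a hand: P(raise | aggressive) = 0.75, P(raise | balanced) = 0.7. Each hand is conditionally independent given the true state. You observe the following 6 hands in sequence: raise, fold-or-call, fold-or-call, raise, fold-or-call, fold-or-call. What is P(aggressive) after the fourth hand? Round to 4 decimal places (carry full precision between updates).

0.8777

Apply Bayes' rule sequentially, carrying P(aggressive) forward.
After 'raise': P(aggressive) = 0.75·0.9000 / (0.75·0.9000 + 0.7·0.1000) ≈ 0.9060
After 'fold-or-call': P(aggressive) = 0.25·0.9060 / (0.25·0.9060 + 0.3·0.0940) ≈ 0.8893
After 'fold-or-call': P(aggressive) = 0.25·0.8893 / (0.25·0.8893 + 0.3·0.1107) ≈ 0.8701
After 'raise': P(aggressive) = 0.75·0.8701 / (0.75·0.8701 + 0.7·0.1299) ≈ 0.8777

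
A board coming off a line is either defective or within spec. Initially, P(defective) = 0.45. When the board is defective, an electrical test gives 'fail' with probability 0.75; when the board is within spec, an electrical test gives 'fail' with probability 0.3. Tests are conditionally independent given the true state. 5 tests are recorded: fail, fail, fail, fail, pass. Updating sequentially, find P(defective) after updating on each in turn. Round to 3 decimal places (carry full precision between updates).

After 'fail': P(defective) = 0.75·0.4500 / (0.75·0.4500 + 0.3·0.5500) ≈ 0.6716
After 'fail': P(defective) = 0.75·0.6716 / (0.75·0.6716 + 0.3·0.3284) ≈ 0.8364
After 'fail': P(defective) = 0.75·0.8364 / (0.75·0.8364 + 0.3·0.1636) ≈ 0.9275
After 'fail': P(defective) = 0.75·0.9275 / (0.75·0.9275 + 0.3·0.0725) ≈ 0.9697
After 'pass': P(defective) = 0.25·0.9697 / (0.25·0.9697 + 0.7·0.0303) ≈ 0.9194

0.919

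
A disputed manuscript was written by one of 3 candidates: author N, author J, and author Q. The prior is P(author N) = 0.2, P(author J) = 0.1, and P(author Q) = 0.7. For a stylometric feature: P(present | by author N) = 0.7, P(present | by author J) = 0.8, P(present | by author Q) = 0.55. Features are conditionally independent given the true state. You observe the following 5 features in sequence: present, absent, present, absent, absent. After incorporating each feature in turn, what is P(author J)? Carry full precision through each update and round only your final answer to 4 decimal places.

0.0228

After 'present': normaliser = 0.7·0.2000 + 0.8·0.1000 + 0.55·0.7000; P(author N) ≈ 0.2314, P(author J) ≈ 0.1322, P(author Q) ≈ 0.6364
After 'absent': normaliser = 0.3·0.2314 + 0.2·0.1322 + 0.45·0.6364; P(author N) ≈ 0.1816, P(author J) ≈ 0.0692, P(author Q) ≈ 0.7492
After 'present': normaliser = 0.7·0.1816 + 0.8·0.0692 + 0.55·0.7492; P(author N) ≈ 0.2138, P(author J) ≈ 0.0931, P(author Q) ≈ 0.6931
After 'absent': normaliser = 0.3·0.2138 + 0.2·0.0931 + 0.45·0.6931; P(author N) ≈ 0.1626, P(author J) ≈ 0.0472, P(author Q) ≈ 0.7903
After 'absent': normaliser = 0.3·0.1626 + 0.2·0.0472 + 0.45·0.7903; P(author N) ≈ 0.1178, P(author J) ≈ 0.0228, P(author Q) ≈ 0.8594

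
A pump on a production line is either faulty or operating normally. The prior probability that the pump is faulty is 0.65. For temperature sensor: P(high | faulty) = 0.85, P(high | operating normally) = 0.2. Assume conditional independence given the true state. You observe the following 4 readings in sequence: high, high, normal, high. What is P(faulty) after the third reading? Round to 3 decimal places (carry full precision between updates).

Apply Bayes' rule sequentially, carrying P(faulty) forward.
After 'high': P(faulty) = 0.85·0.6500 / (0.85·0.6500 + 0.2·0.3500) ≈ 0.8876
After 'high': P(faulty) = 0.85·0.8876 / (0.85·0.8876 + 0.2·0.1124) ≈ 0.9711
After 'normal': P(faulty) = 0.15·0.9711 / (0.15·0.9711 + 0.8·0.0289) ≈ 0.8628

0.863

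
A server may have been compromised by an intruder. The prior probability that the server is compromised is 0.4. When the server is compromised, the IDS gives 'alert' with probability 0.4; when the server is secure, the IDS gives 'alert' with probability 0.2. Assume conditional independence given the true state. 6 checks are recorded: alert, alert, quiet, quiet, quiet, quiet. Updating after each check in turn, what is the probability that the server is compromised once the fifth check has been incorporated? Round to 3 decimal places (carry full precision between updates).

After 'alert': P(compromised) = 0.4·0.4000 / (0.4·0.4000 + 0.2·0.6000) ≈ 0.5714
After 'alert': P(compromised) = 0.4·0.5714 / (0.4·0.5714 + 0.2·0.4286) ≈ 0.7273
After 'quiet': P(compromised) = 0.6·0.7273 / (0.6·0.7273 + 0.8·0.2727) ≈ 0.6667
After 'quiet': P(compromised) = 0.6·0.6667 / (0.6·0.6667 + 0.8·0.3333) ≈ 0.6000
After 'quiet': P(compromised) = 0.6·0.6000 / (0.6·0.6000 + 0.8·0.4000) ≈ 0.5294

0.529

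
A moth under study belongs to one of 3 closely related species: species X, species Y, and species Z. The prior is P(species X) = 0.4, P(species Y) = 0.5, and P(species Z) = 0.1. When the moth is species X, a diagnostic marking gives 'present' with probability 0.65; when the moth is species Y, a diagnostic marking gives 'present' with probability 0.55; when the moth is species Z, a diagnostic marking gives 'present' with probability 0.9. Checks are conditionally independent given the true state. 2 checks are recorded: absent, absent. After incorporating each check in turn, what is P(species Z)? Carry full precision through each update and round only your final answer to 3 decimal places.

0.007

Each posterior becomes the prior for the next update.
After 'absent': normaliser = 0.35·0.4000 + 0.45·0.5000 + 0.1·0.1000; P(species X) ≈ 0.3733, P(species Y) ≈ 0.6000, P(species Z) ≈ 0.0267
After 'absent': normaliser = 0.35·0.3733 + 0.45·0.6000 + 0.1·0.0267; P(species X) ≈ 0.3240, P(species Y) ≈ 0.6694, P(species Z) ≈ 0.0066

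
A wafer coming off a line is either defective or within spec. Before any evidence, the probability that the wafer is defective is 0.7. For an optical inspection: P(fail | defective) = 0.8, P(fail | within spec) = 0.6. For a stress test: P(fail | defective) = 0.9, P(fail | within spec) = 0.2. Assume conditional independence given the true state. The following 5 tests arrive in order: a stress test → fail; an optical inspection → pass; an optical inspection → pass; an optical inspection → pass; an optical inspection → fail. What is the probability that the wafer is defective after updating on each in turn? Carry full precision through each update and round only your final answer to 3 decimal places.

After a stress test='fail': P(defective) = 0.9·0.7000 / (0.9·0.7000 + 0.2·0.3000) ≈ 0.9130
After an optical inspection='pass': P(defective) = 0.2·0.9130 / (0.2·0.9130 + 0.4·0.0870) ≈ 0.8400
After an optical inspection='pass': P(defective) = 0.2·0.8400 / (0.2·0.8400 + 0.4·0.1600) ≈ 0.7241
After an optical inspection='pass': P(defective) = 0.2·0.7241 / (0.2·0.7241 + 0.4·0.2759) ≈ 0.5676
After an optical inspection='fail': P(defective) = 0.8·0.5676 / (0.8·0.5676 + 0.6·0.4324) ≈ 0.6364

0.636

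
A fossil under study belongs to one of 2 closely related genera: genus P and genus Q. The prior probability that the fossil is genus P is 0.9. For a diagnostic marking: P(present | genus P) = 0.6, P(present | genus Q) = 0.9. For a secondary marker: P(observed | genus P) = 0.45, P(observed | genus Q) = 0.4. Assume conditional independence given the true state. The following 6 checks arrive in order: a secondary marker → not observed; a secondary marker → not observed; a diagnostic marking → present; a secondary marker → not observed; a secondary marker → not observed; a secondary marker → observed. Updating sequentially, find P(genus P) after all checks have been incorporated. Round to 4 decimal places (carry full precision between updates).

0.8266

After a secondary marker='not observed': P(genus P) = 0.55·0.9000 / (0.55·0.9000 + 0.6·0.1000) ≈ 0.8919
After a secondary marker='not observed': P(genus P) = 0.55·0.8919 / (0.55·0.8919 + 0.6·0.1081) ≈ 0.8832
After a diagnostic marking='present': P(genus P) = 0.6·0.8832 / (0.6·0.8832 + 0.9·0.1168) ≈ 0.8345
After a secondary marker='not observed': P(genus P) = 0.55·0.8345 / (0.55·0.8345 + 0.6·0.1655) ≈ 0.8221
After a secondary marker='not observed': P(genus P) = 0.55·0.8221 / (0.55·0.8221 + 0.6·0.1779) ≈ 0.8090
After a secondary marker='observed': P(genus P) = 0.45·0.8090 / (0.45·0.8090 + 0.4·0.1910) ≈ 0.8266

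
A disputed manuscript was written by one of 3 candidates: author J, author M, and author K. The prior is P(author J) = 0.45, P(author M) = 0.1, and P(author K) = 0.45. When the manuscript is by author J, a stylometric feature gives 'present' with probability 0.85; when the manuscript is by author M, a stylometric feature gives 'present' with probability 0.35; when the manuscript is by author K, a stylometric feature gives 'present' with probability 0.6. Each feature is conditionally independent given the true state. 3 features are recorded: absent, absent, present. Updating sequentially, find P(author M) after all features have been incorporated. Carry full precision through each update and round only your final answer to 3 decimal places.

After 'absent': normaliser = 0.15·0.4500 + 0.65·0.1000 + 0.4·0.4500; P(author J) ≈ 0.2160, P(author M) ≈ 0.2080, P(author K) ≈ 0.5760
After 'absent': normaliser = 0.15·0.2160 + 0.65·0.2080 + 0.4·0.5760; P(author J) ≈ 0.0814, P(author M) ≈ 0.3397, P(author K) ≈ 0.5789
After 'present': normaliser = 0.85·0.0814 + 0.35·0.3397 + 0.6·0.5789; P(author J) ≈ 0.1292, P(author M) ≈ 0.2221, P(author K) ≈ 0.6487

0.222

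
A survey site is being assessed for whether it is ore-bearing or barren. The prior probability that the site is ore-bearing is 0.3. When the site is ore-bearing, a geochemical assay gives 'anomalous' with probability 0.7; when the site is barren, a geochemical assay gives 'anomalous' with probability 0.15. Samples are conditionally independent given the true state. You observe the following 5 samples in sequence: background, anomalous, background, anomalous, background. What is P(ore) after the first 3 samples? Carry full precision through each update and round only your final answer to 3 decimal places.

0.199

Each posterior becomes the prior for the next update.
After 'background': P(ore) = 0.3·0.3000 / (0.3·0.3000 + 0.85·0.7000) ≈ 0.1314
After 'anomalous': P(ore) = 0.7·0.1314 / (0.7·0.1314 + 0.15·0.8686) ≈ 0.4138
After 'background': P(ore) = 0.3·0.4138 / (0.3·0.4138 + 0.85·0.5862) ≈ 0.1994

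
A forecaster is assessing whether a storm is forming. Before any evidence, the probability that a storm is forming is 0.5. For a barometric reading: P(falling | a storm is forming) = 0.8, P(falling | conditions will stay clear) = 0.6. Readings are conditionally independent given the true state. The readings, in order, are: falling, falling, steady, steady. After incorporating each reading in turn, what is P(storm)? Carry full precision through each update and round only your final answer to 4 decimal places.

0.3077

After 'falling': P(storm) = 0.8·0.5000 / (0.8·0.5000 + 0.6·0.5000) ≈ 0.5714
After 'falling': P(storm) = 0.8·0.5714 / (0.8·0.5714 + 0.6·0.4286) ≈ 0.6400
After 'steady': P(storm) = 0.2·0.6400 / (0.2·0.6400 + 0.4·0.3600) ≈ 0.4706
After 'steady': P(storm) = 0.2·0.4706 / (0.2·0.4706 + 0.4·0.5294) ≈ 0.3077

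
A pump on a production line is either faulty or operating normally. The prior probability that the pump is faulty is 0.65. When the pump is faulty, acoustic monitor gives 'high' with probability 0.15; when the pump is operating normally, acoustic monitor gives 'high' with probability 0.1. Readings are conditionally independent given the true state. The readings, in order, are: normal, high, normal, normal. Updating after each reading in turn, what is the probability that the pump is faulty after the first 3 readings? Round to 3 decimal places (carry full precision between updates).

0.713

Each posterior becomes the prior for the next update.
After 'normal': P(faulty) = 0.85·0.6500 / (0.85·0.6500 + 0.9·0.3500) ≈ 0.6369
After 'high': P(faulty) = 0.15·0.6369 / (0.15·0.6369 + 0.1·0.3631) ≈ 0.7246
After 'normal': P(faulty) = 0.85·0.7246 / (0.85·0.7246 + 0.9·0.2754) ≈ 0.7130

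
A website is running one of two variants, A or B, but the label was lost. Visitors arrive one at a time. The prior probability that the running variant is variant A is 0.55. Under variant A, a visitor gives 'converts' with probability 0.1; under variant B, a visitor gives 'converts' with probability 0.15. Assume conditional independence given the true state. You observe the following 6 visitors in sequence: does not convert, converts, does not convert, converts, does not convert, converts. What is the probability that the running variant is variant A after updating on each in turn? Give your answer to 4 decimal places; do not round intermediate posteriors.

After 'does not convert': P(A) = 0.9·0.5500 / (0.9·0.5500 + 0.85·0.4500) ≈ 0.5641
After 'converts': P(A) = 0.1·0.5641 / (0.1·0.5641 + 0.15·0.4359) ≈ 0.4632
After 'does not convert': P(A) = 0.9·0.4632 / (0.9·0.4632 + 0.85·0.5368) ≈ 0.4774
After 'converts': P(A) = 0.1·0.4774 / (0.1·0.4774 + 0.15·0.5226) ≈ 0.3785
After 'does not convert': P(A) = 0.9·0.3785 / (0.9·0.3785 + 0.85·0.6215) ≈ 0.3920
After 'converts': P(A) = 0.1·0.3920 / (0.1·0.3920 + 0.15·0.6080) ≈ 0.3006

0.3006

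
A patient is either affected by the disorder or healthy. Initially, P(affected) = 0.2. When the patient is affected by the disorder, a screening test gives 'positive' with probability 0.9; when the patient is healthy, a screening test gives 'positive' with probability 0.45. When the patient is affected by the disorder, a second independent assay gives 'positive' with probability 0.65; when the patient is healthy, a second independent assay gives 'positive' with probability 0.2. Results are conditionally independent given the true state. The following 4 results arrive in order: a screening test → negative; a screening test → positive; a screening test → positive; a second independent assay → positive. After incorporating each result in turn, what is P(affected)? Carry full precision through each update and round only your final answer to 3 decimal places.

0.371

Apply Bayes' rule sequentially, carrying P(affected) forward.
After a screening test='negative': P(affected) = 0.1·0.2000 / (0.1·0.2000 + 0.55·0.8000) ≈ 0.0435
After a screening test='positive': P(affected) = 0.9·0.0435 / (0.9·0.0435 + 0.45·0.9565) ≈ 0.0833
After a screening test='positive': P(affected) = 0.9·0.0833 / (0.9·0.0833 + 0.45·0.9167) ≈ 0.1538
After a second independent assay='positive': P(affected) = 0.65·0.1538 / (0.65·0.1538 + 0.2·0.8462) ≈ 0.3714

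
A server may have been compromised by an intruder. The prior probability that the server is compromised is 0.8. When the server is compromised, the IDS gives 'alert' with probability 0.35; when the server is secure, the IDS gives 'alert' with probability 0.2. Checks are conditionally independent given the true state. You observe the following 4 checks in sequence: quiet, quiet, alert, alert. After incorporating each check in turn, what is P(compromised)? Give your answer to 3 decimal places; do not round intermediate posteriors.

After 'quiet': P(compromised) = 0.65·0.8000 / (0.65·0.8000 + 0.8·0.2000) ≈ 0.7647
After 'quiet': P(compromised) = 0.65·0.7647 / (0.65·0.7647 + 0.8·0.2353) ≈ 0.7253
After 'alert': P(compromised) = 0.35·0.7253 / (0.35·0.7253 + 0.2·0.2747) ≈ 0.8221
After 'alert': P(compromised) = 0.35·0.8221 / (0.35·0.8221 + 0.2·0.1779) ≈ 0.8900

0.890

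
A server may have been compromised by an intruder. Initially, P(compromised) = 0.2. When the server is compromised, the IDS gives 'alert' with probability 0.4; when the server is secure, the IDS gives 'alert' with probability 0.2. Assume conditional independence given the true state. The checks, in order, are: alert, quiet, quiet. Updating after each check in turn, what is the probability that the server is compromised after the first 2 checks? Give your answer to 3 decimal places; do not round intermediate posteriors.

0.273

Apply Bayes' rule sequentially, carrying P(compromised) forward.
After 'alert': P(compromised) = 0.4·0.2000 / (0.4·0.2000 + 0.2·0.8000) ≈ 0.3333
After 'quiet': P(compromised) = 0.6·0.3333 / (0.6·0.3333 + 0.8·0.6667) ≈ 0.2727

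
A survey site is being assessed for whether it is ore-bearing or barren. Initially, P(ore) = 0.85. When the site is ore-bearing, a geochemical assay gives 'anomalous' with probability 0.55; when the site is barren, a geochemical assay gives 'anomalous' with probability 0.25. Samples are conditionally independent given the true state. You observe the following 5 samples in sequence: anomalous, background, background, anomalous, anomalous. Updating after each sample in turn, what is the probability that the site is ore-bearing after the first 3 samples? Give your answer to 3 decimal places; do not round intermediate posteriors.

0.818

After 'anomalous': P(ore) = 0.55·0.8500 / (0.55·0.8500 + 0.25·0.1500) ≈ 0.9257
After 'background': P(ore) = 0.45·0.9257 / (0.45·0.9257 + 0.75·0.0743) ≈ 0.8821
After 'background': P(ore) = 0.45·0.8821 / (0.45·0.8821 + 0.75·0.1179) ≈ 0.8178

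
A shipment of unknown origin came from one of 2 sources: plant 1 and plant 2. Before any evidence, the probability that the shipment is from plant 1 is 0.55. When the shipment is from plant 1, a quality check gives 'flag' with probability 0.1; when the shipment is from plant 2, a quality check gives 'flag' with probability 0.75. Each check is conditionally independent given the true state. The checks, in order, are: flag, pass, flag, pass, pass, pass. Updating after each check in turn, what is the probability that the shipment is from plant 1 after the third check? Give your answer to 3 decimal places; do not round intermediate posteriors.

After 'flag': P(plant 1) = 0.1·0.5500 / (0.1·0.5500 + 0.75·0.4500) ≈ 0.1401
After 'pass': P(plant 1) = 0.9·0.1401 / (0.9·0.1401 + 0.25·0.8599) ≈ 0.3697
After 'flag': P(plant 1) = 0.1·0.3697 / (0.1·0.3697 + 0.75·0.6303) ≈ 0.0725

0.073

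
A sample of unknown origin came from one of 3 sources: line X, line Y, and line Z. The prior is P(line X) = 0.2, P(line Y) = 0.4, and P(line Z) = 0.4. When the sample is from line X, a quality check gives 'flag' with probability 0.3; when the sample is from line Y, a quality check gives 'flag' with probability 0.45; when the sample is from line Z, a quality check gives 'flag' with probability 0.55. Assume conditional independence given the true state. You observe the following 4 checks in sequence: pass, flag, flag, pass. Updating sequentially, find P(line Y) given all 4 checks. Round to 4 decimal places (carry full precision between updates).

0.4237

Apply Bayes' rule sequentially, carrying P(line Y) forward.
After 'pass': normaliser = 0.7·0.2000 + 0.55·0.4000 + 0.45·0.4000; P(line X) ≈ 0.2593, P(line Y) ≈ 0.4074, P(line Z) ≈ 0.3333
After 'flag': normaliser = 0.3·0.2593 + 0.45·0.4074 + 0.55·0.3333; P(line X) ≈ 0.1750, P(line Y) ≈ 0.4125, P(line Z) ≈ 0.4125
After 'flag': normaliser = 0.3·0.1750 + 0.45·0.4125 + 0.55·0.4125; P(line X) ≈ 0.1129, P(line Y) ≈ 0.3992, P(line Z) ≈ 0.4879
After 'pass': normaliser = 0.7·0.1129 + 0.55·0.3992 + 0.45·0.4879; P(line X) ≈ 0.1525, P(line Y) ≈ 0.4237, P(line Z) ≈ 0.4237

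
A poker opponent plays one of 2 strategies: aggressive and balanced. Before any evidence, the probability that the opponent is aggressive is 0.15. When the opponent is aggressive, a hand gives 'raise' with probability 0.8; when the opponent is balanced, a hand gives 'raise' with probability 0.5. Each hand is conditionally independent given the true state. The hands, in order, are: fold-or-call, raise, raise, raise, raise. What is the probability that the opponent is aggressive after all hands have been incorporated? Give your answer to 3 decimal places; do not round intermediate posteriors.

Each posterior becomes the prior for the next update.
After 'fold-or-call': P(aggressive) = 0.2·0.1500 / (0.2·0.1500 + 0.5·0.8500) ≈ 0.0659
After 'raise': P(aggressive) = 0.8·0.0659 / (0.8·0.0659 + 0.5·0.9341) ≈ 0.1015
After 'raise': P(aggressive) = 0.8·0.1015 / (0.8·0.1015 + 0.5·0.8985) ≈ 0.1530
After 'raise': P(aggressive) = 0.8·0.1530 / (0.8·0.1530 + 0.5·0.8470) ≈ 0.2243
After 'raise': P(aggressive) = 0.8·0.2243 / (0.8·0.2243 + 0.5·0.7757) ≈ 0.3163

0.316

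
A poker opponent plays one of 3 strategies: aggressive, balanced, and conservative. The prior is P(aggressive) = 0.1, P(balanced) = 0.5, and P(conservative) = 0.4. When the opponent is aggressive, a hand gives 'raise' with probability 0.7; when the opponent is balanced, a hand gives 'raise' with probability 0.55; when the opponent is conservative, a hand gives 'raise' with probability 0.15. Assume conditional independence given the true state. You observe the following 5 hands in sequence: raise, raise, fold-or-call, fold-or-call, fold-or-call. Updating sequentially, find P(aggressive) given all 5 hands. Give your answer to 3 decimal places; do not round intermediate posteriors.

After 'raise': normaliser = 0.7·0.1000 + 0.55·0.5000 + 0.15·0.4000; P(aggressive) ≈ 0.1728, P(balanced) ≈ 0.6790, P(conservative) ≈ 0.1481
After 'raise': normaliser = 0.7·0.1728 + 0.55·0.6790 + 0.15·0.1481; P(aggressive) ≈ 0.2342, P(balanced) ≈ 0.7228, P(conservative) ≈ 0.0430
After 'fold-or-call': normaliser = 0.3·0.2342 + 0.45·0.7228 + 0.85·0.0430; P(aggressive) ≈ 0.1626, P(balanced) ≈ 0.7528, P(conservative) ≈ 0.0846
After 'fold-or-call': normaliser = 0.3·0.1626 + 0.45·0.7528 + 0.85·0.0846; P(aggressive) ≈ 0.1062, P(balanced) ≈ 0.7373, P(conservative) ≈ 0.1565
After 'fold-or-call': normaliser = 0.3·0.1062 + 0.45·0.7373 + 0.85·0.1565; P(aggressive) ≈ 0.0641, P(balanced) ≈ 0.6680, P(conservative) ≈ 0.2679

0.064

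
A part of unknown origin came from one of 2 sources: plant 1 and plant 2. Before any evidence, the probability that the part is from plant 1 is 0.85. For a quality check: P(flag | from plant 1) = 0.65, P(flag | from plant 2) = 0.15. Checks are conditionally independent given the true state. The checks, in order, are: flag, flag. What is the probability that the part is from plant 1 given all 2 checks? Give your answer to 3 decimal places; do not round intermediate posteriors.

0.991

After 'flag': P(plant 1) = 0.65·0.8500 / (0.65·0.8500 + 0.15·0.1500) ≈ 0.9609
After 'flag': P(plant 1) = 0.65·0.9609 / (0.65·0.9609 + 0.15·0.0391) ≈ 0.9907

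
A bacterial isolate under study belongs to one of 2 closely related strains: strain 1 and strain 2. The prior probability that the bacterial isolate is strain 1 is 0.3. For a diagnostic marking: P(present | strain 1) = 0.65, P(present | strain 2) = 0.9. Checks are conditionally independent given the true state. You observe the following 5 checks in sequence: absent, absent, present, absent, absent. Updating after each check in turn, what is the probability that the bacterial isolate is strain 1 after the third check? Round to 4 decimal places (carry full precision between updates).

0.7913

After 'absent': P(strain 1) = 0.35·0.3000 / (0.35·0.3000 + 0.1·0.7000) ≈ 0.6000
After 'absent': P(strain 1) = 0.35·0.6000 / (0.35·0.6000 + 0.1·0.4000) ≈ 0.8400
After 'present': P(strain 1) = 0.65·0.8400 / (0.65·0.8400 + 0.9·0.1600) ≈ 0.7913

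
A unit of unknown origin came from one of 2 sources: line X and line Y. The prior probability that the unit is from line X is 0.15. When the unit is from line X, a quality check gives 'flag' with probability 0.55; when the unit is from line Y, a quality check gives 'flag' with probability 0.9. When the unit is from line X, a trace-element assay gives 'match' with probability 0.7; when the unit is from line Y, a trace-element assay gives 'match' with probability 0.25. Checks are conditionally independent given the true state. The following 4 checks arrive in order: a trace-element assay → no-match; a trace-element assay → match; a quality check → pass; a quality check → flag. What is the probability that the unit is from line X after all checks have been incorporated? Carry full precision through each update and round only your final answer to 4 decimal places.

After a trace-element assay='no-match': P(line X) = 0.3·0.1500 / (0.3·0.1500 + 0.75·0.8500) ≈ 0.0659
After a trace-element assay='match': P(line X) = 0.7·0.0659 / (0.7·0.0659 + 0.25·0.9341) ≈ 0.1650
After a quality check='pass': P(line X) = 0.45·0.1650 / (0.45·0.1650 + 0.1·0.8350) ≈ 0.4707
After a quality check='flag': P(line X) = 0.55·0.4707 / (0.55·0.4707 + 0.9·0.5293) ≈ 0.3521

0.3521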